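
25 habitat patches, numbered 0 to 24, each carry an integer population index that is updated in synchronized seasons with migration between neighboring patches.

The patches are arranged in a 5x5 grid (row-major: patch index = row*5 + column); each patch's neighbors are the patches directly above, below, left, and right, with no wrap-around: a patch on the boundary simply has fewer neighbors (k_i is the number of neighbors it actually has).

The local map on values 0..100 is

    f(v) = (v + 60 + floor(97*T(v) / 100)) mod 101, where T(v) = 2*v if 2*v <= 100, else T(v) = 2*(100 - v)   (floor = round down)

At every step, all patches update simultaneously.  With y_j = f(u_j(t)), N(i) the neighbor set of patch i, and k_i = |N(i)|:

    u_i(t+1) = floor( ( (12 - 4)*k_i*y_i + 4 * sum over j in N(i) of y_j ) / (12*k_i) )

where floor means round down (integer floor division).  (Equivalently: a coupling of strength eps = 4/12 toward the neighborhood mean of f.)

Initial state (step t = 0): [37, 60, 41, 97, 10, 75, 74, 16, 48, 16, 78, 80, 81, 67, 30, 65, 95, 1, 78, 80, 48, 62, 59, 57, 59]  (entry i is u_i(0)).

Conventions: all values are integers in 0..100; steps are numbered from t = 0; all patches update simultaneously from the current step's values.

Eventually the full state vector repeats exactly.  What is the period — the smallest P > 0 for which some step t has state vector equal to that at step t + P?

Answer: 2
Key observation: The state at step 12, [76, 76, 76, 75, 75, 76, 76, 76, 75, 75, 76, 76, 76, 75, 75, 76, 76, 75, 75, 74, 76, 75, 75, 74, 74], reappears at step 14 — and no state repeats earlier — so the cycle the system enters has period 2.

Derivation:
t=0: [37, 60, 41, 97, 10, 75, 74, 16, 48, 16, 78, 80, 81, 67, 30, 65, 95, 1, 78, 80, 48, 62, 59, 57, 59]
t=1: [74, 89, 70, 70, 70, 80, 77, 32, 80, 30, 80, 76, 70, 85, 50, 87, 69, 67, 80, 76, 97, 91, 93, 96, 94]
t=2: [79, 73, 81, 85, 80, 78, 76, 62, 73, 50, 76, 81, 82, 69, 25, 72, 84, 86, 76, 70, 63, 68, 67, 64, 66]
t=3: [79, 82, 78, 75, 64, 79, 81, 89, 77, 24, 80, 76, 77, 81, 41, 84, 76, 74, 82, 80, 91, 87, 88, 90, 89]
t=4: [77, 75, 77, 82, 79, 77, 75, 72, 74, 47, 77, 80, 79, 76, 72, 74, 79, 80, 75, 76, 68, 71, 71, 69, 70]
t=5: [80, 81, 80, 76, 80, 80, 81, 83, 83, 92, 80, 77, 78, 81, 85, 82, 78, 78, 81, 82, 87, 85, 85, 87, 86]
t=6: [76, 76, 77, 79, 75, 76, 76, 74, 74, 68, 77, 79, 78, 75, 72, 75, 78, 78, 75, 74, 72, 73, 73, 71, 72]
t=7: [81, 80, 80, 79, 82, 80, 80, 82, 83, 87, 80, 78, 79, 82, 84, 81, 79, 79, 82, 83, 84, 83, 83, 85, 84]
t=8: [76, 76, 76, 77, 74, 76, 77, 75, 74, 72, 77, 78, 77, 75, 73, 76, 77, 77, 75, 74, 74, 74, 74, 73, 73]
t=9: [81, 80, 81, 80, 82, 80, 80, 81, 82, 84, 80, 79, 80, 82, 83, 81, 80, 80, 82, 83, 82, 82, 82, 83, 83]
t=10: [76, 76, 76, 76, 75, 76, 77, 76, 75, 74, 77, 77, 76, 75, 74, 76, 76, 76, 75, 74, 75, 75, 75, 74, 74]
t=11: [81, 80, 81, 81, 82, 80, 80, 81, 81, 82, 80, 80, 81, 82, 82, 81, 81, 81, 82, 82, 81, 81, 82, 82, 83]
t=12: [76, 76, 76, 75, 75, 76, 76, 76, 75, 75, 76, 76, 76, 75, 75, 76, 76, 75, 75, 74, 76, 75, 75, 74, 74]
t=13: [81, 81, 81, 81, 82, 81, 81, 81, 81, 82, 81, 81, 81, 81, 82, 81, 81, 81, 82, 82, 81, 81, 82, 82, 83]
t=14: [76, 76, 76, 75, 75, 76, 76, 76, 75, 75, 76, 76, 76, 75, 75, 76, 76, 75, 75, 74, 76, 75, 75, 74, 74]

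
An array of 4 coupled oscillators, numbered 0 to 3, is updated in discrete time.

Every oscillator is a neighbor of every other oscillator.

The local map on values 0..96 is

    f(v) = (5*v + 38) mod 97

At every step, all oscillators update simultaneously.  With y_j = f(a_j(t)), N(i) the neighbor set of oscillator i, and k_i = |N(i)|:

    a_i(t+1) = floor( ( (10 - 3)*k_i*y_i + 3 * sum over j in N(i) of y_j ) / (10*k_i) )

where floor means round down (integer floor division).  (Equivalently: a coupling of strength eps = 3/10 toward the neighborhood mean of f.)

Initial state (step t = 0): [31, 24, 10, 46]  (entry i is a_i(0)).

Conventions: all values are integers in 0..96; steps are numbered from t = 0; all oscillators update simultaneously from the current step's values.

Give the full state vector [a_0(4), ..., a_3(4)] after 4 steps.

Answer: [66, 79, 47, 66]

Derivation:
t=0: [31, 24, 10, 46]
t=1: [89, 68, 84, 76]
t=2: [85, 80, 70, 46]
t=3: [64, 49, 19, 64]
t=4: [66, 79, 47, 66]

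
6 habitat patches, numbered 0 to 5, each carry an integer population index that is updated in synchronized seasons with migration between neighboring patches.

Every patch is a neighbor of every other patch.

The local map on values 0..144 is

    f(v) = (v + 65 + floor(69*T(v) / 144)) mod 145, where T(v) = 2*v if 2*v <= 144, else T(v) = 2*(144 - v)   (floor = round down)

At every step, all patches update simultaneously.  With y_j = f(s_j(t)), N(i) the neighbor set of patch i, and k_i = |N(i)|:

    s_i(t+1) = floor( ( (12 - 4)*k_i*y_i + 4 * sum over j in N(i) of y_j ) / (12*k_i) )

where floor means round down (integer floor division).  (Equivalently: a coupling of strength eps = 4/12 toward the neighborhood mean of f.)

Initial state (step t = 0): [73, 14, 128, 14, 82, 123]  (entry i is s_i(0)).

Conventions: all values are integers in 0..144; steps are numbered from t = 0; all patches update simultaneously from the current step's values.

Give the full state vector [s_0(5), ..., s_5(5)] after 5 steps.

Simulating step by step:
t=0: [73, 14, 128, 14, 82, 123]
t=1: [65, 84, 66, 84, 65, 66]
t=2: [49, 57, 50, 57, 49, 50]
t=3: [17, 27, 18, 27, 17, 18]
t=4: [100, 112, 102, 112, 100, 102]
t=5: [62, 62, 62, 62, 62, 62]

Answer: [62, 62, 62, 62, 62, 62]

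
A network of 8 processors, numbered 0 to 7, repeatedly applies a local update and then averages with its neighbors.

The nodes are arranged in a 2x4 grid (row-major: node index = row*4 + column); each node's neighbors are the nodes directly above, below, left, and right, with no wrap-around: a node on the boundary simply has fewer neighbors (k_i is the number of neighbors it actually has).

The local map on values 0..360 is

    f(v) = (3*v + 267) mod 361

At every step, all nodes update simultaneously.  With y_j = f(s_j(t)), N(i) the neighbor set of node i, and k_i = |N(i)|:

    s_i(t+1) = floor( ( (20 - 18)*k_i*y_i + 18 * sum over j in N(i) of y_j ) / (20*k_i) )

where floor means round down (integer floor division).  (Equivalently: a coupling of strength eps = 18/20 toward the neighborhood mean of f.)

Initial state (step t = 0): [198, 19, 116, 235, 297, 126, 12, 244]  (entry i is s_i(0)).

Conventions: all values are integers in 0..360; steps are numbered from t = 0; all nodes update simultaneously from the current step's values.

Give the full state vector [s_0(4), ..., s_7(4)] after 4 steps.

Answer: [92, 173, 147, 223, 187, 189, 266, 213]

Derivation:
t=0: [198, 19, 116, 235, 297, 126, 12, 244]
t=1: [193, 235, 288, 263, 197, 239, 274, 276]
t=2: [186, 155, 181, 60, 187, 143, 97, 154]
t=3: [62, 158, 96, 51, 207, 127, 148, 128]
t=4: [92, 173, 147, 223, 187, 189, 266, 213]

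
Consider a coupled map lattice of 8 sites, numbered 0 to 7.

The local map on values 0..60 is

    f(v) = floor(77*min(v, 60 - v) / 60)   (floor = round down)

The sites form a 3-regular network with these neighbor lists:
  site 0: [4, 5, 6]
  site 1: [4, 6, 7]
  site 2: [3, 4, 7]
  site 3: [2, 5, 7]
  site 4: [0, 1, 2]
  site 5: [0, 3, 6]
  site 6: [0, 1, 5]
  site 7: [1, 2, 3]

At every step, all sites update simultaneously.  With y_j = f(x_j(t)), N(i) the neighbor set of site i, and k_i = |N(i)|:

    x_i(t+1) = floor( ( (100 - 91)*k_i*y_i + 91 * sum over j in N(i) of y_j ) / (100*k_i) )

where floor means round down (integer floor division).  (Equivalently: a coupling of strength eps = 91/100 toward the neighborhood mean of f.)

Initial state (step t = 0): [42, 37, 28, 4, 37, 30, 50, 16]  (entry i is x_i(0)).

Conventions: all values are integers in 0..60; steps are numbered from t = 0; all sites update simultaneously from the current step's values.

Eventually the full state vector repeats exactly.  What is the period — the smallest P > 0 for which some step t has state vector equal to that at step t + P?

Answer: 2
Key observation: The state at step 5, [34, 34, 34, 34, 34, 34, 34, 34], reappears at step 7 — and no state repeats earlier — so the cycle the system enters has period 2.

Derivation:
t=0: [42, 37, 28, 4, 37, 30, 50, 16]
t=1: [26, 21, 19, 28, 29, 15, 28, 22]
t=2: [30, 32, 32, 24, 28, 32, 26, 28]
t=3: [34, 34, 33, 34, 35, 33, 35, 33]
t=4: [32, 32, 33, 33, 33, 32, 33, 33]
t=5: [34, 34, 34, 34, 34, 34, 34, 34]
t=6: [33, 33, 33, 33, 33, 33, 33, 33]
t=7: [34, 34, 34, 34, 34, 34, 34, 34]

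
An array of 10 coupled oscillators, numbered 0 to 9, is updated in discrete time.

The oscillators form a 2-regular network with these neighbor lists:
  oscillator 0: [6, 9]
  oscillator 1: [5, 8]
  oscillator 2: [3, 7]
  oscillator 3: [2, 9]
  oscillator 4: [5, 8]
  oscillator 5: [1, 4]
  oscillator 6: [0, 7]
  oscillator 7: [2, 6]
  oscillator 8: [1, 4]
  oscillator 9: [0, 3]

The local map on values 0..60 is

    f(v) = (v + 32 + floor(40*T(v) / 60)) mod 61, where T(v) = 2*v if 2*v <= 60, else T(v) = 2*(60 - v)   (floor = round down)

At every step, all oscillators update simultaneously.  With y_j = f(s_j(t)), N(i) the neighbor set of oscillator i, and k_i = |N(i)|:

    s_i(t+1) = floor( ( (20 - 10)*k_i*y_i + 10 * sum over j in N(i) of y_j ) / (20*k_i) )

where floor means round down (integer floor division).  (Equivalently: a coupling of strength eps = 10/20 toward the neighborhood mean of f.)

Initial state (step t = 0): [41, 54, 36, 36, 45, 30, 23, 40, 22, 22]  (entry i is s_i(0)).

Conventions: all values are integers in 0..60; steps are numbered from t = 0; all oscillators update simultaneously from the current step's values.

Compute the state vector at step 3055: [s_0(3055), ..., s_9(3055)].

Simulating step by step:
t=0: [41, 54, 36, 36, 45, 30, 23, 40, 22, 22]
t=1: [30, 32, 38, 34, 33, 37, 30, 34, 28, 30]
t=2: [41, 38, 38, 39, 38, 39, 40, 39, 38, 40]
t=3: [37, 38, 38, 37, 38, 38, 37, 37, 38, 37]
t=4: [38, 38, 38, 38, 38, 38, 38, 38, 38, 38]
t=5: [38, 38, 38, 38, 38, 38, 38, 38, 38, 38]

Answer: [38, 38, 38, 38, 38, 38, 38, 38, 38, 38]
Key observation: The state at step 4, [38, 38, 38, 38, 38, 38, 38, 38, 38, 38], reappears at step 5: the system is in a cycle of period 1 from step 4 on.  Therefore the state at step 3055 equals the state at step 4 + ((3055 - 4) mod 1) = 4, which is [38, 38, 38, 38, 38, 38, 38, 38, 38, 38].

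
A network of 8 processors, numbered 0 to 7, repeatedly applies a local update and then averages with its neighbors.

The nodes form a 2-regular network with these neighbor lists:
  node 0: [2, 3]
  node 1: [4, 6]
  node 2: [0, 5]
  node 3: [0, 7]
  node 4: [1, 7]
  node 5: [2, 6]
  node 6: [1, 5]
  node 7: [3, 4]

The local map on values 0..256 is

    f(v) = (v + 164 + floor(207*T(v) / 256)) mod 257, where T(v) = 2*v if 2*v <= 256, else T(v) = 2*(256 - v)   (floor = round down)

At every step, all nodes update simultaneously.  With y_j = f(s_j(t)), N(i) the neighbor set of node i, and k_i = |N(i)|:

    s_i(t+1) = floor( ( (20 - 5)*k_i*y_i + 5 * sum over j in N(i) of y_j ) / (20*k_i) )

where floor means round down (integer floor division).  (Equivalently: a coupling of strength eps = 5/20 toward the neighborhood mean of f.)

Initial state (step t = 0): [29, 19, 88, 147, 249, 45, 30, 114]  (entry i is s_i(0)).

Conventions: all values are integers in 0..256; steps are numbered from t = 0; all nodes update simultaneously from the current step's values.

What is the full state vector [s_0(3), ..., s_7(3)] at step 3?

Simulating step by step:
t=0: [29, 19, 88, 147, 249, 45, 30, 114]
t=1: [225, 210, 135, 228, 177, 65, 211, 203]
t=2: [188, 193, 210, 182, 206, 111, 176, 195]
t=3: [202, 201, 193, 206, 194, 198, 208, 200]

Answer: [202, 201, 193, 206, 194, 198, 208, 200]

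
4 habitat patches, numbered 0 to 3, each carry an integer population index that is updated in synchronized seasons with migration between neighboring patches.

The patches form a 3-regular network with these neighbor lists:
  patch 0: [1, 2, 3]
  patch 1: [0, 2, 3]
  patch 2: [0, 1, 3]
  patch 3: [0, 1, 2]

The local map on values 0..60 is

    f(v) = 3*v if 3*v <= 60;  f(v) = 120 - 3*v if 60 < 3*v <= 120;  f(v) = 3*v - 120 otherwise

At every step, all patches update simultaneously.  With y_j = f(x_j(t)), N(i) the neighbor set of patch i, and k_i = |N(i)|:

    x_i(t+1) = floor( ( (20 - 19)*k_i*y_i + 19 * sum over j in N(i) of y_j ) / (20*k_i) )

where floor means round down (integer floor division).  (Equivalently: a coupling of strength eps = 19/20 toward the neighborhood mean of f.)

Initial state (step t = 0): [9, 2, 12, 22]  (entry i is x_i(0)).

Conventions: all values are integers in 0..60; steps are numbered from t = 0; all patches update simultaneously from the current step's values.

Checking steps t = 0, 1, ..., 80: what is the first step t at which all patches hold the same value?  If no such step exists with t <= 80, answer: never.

Answer: 7
Key observation: Synchronization is absorbing here: once all patches are equal they stay equal, and step 7 is the first all-equal step.

Derivation:
t=0: [9, 2, 12, 22]  (not all equal)
t=1: [31, 37, 29, 24]  (not all equal)
t=2: [29, 34, 28, 24]  (not all equal)
t=3: [33, 37, 33, 29]  (not all equal)
t=4: [21, 24, 21, 17]  (not all equal)
t=5: [52, 54, 52, 53]  (not all equal)
t=6: [38, 37, 38, 38]  (not all equal)
t=7: [6, 6, 6, 6]  (all equal)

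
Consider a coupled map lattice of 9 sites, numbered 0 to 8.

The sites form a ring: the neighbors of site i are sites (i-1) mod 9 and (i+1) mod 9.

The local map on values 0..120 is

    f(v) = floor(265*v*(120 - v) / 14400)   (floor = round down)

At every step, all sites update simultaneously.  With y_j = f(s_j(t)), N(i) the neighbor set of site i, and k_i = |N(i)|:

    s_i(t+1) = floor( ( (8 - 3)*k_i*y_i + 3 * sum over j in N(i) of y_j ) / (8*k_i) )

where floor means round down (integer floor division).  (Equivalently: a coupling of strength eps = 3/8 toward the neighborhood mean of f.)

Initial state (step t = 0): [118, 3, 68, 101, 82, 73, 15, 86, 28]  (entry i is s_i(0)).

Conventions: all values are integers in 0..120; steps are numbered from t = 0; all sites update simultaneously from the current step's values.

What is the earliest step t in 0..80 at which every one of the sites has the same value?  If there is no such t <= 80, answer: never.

Simulating step by step:
t=0: [118, 3, 68, 101, 82, 73, 15, 86, 28]  (not all equal)
t=1: [12, 16, 48, 44, 54, 55, 39, 47, 40]  (not all equal)
t=2: [30, 34, 56, 62, 64, 63, 60, 61, 52]  (not all equal)
t=3: [52, 54, 62, 65, 65, 65, 66, 65, 62]  (not all equal)
t=4: [65, 65, 65, 65, 65, 65, 65, 65, 65]  (all equal)

Answer: 4
Key observation: Synchronization is absorbing here: once all sites are equal they stay equal, and step 4 is the first all-equal step.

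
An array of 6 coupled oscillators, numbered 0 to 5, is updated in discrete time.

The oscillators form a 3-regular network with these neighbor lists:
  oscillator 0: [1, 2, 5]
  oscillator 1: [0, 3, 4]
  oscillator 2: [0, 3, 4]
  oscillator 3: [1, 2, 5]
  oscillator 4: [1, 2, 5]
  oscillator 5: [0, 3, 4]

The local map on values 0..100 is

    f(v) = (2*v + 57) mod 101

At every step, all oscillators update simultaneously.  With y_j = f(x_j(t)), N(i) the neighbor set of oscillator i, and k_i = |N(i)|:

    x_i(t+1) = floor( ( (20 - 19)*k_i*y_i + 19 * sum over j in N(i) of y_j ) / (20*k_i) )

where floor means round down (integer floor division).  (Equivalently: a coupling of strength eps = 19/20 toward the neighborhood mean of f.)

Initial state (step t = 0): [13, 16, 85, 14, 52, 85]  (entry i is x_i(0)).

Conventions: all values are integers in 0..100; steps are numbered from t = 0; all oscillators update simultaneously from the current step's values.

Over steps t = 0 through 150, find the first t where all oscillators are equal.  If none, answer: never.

Answer: 6
Key observation: Synchronization is absorbing here: once all oscillators are equal they stay equal, and step 6 is the first all-equal step.

Derivation:
t=0: [13, 16, 85, 14, 52, 85]  (not all equal)
t=1: [48, 76, 73, 48, 47, 73]  (not all equal)
t=2: [5, 49, 48, 5, 5, 48]  (not all equal)
t=3: [53, 66, 66, 53, 53, 66]  (not all equal)
t=4: [86, 63, 63, 86, 86, 63]  (not all equal)
t=5: [79, 29, 29, 79, 79, 29]  (not all equal)
t=6: [13, 13, 13, 13, 13, 13]  (all equal)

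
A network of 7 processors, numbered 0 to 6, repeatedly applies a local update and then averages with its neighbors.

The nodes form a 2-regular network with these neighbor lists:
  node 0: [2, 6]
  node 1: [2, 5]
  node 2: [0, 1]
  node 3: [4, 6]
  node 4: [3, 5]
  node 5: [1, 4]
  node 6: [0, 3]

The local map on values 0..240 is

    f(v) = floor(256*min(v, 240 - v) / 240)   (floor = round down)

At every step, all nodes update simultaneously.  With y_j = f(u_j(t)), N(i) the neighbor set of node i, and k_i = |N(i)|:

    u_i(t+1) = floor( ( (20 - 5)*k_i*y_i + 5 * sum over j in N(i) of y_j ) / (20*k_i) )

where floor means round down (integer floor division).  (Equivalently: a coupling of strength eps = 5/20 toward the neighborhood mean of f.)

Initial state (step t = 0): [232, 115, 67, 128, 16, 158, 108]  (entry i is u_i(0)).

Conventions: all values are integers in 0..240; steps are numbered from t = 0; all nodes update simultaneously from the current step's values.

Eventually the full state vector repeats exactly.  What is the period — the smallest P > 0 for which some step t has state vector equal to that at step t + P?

Simulating step by step:
t=0: [232, 115, 67, 128, 16, 158, 108]
t=1: [29, 111, 69, 105, 38, 82, 102]
t=2: [45, 108, 73, 102, 54, 85, 98]
t=3: [58, 107, 78, 101, 67, 89, 97]
t=4: [69, 107, 84, 102, 78, 93, 98]
t=5: [78, 109, 90, 104, 88, 98, 100]
t=6: [87, 112, 96, 107, 96, 104, 103]
t=7: [95, 115, 102, 111, 104, 110, 107]
t=8: [103, 119, 108, 116, 111, 116, 112]
t=9: [111, 124, 115, 121, 119, 122, 118]
t=10: [119, 123, 121, 125, 125, 124, 124]
t=11: [125, 124, 125, 122, 122, 123, 123]
t=12: [122, 123, 122, 124, 124, 124, 123]
t=13: [124, 124, 124, 123, 123, 123, 124]
t=14: [123, 123, 123, 123, 124, 123, 123]
t=15: [124, 124, 124, 123, 123, 123, 124]

Answer: 2
Key observation: The state at step 13, [124, 124, 124, 123, 123, 123, 124], reappears at step 15 — and no state repeats earlier — so the cycle the system enters has period 2.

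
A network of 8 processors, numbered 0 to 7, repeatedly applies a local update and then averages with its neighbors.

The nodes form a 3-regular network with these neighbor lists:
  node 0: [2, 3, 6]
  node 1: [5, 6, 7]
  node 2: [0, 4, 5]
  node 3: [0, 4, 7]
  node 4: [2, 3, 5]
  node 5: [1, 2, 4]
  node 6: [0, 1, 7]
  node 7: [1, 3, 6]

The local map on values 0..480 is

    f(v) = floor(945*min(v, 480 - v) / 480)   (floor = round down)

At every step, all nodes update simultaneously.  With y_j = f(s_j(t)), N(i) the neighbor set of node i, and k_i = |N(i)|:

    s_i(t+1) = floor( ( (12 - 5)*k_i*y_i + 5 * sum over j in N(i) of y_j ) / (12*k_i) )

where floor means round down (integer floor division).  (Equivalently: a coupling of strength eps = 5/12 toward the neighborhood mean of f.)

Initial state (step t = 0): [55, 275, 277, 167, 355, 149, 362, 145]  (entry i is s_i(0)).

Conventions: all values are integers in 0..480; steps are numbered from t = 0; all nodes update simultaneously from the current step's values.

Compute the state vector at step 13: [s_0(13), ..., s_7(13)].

Answer: [420, 256, 442, 393, 453, 426, 255, 210]

Derivation:
t=0: [55, 275, 277, 167, 355, 149, 362, 145]
t=1: [196, 347, 322, 280, 285, 316, 245, 300]
t=2: [386, 310, 332, 385, 365, 320, 408, 361]
t=3: [193, 290, 270, 198, 241, 301, 186, 228]
t=4: [383, 380, 407, 407, 434, 379, 380, 418]
t=5: [177, 186, 149, 139, 119, 175, 184, 145]
t=6: [331, 351, 299, 279, 262, 324, 349, 305]
t=7: [310, 273, 350, 378, 397, 323, 273, 326]
t=8: [314, 378, 260, 227, 201, 294, 382, 317]
t=9: [338, 238, 403, 404, 403, 356, 229, 303]
t=10: [266, 417, 181, 194, 163, 249, 414, 351]
t=11: [365, 188, 373, 360, 352, 375, 186, 235]
t=12: [244, 359, 217, 268, 237, 235, 360, 404]
t=13: [420, 256, 442, 393, 453, 426, 255, 210]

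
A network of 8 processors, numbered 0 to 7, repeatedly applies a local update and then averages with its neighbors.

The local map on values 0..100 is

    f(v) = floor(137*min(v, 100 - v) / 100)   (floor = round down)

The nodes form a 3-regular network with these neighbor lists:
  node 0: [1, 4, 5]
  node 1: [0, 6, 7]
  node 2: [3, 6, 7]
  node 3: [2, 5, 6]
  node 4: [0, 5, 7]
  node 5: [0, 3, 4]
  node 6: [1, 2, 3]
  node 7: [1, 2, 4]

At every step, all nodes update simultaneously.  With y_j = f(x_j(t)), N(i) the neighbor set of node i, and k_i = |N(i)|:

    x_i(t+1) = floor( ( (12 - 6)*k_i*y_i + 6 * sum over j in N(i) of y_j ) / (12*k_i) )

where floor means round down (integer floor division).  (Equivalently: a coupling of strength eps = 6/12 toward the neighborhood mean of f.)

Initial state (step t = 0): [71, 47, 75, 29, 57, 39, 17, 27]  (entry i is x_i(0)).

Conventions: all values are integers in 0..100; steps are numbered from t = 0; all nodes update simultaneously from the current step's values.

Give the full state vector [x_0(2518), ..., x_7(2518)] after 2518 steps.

Simulating step by step:
t=0: [71, 47, 75, 29, 57, 39, 17, 27]
t=1: [48, 48, 33, 37, 50, 49, 34, 44]
t=2: [65, 61, 48, 51, 66, 64, 49, 59]
t=3: [48, 54, 64, 63, 48, 51, 64, 55]
t=4: [65, 60, 51, 52, 64, 63, 51, 60]
t=5: [49, 55, 64, 63, 49, 51, 64, 55]
t=6: [66, 60, 51, 52, 66, 64, 51, 60]
t=7: [47, 54, 64, 63, 47, 50, 64, 54]
t=8: [64, 60, 51, 52, 64, 63, 51, 60]
t=9: [50, 55, 64, 63, 50, 52, 64, 55]
t=10: [66, 60, 51, 52, 66, 63, 51, 60]
t=11: [48, 54, 64, 63, 48, 51, 64, 54]
t=12: [65, 61, 51, 52, 65, 63, 51, 61]
t=13: [48, 54, 64, 63, 48, 51, 64, 54]

Answer: [65, 61, 51, 52, 65, 63, 51, 61]
Key observation: The state at step 11, [48, 54, 64, 63, 48, 51, 64, 54], reappears at step 13: the system is in a cycle of period 2 from step 11 on.  Therefore the state at step 2518 equals the state at step 11 + ((2518 - 11) mod 2) = 12, which is [65, 61, 51, 52, 65, 63, 51, 61].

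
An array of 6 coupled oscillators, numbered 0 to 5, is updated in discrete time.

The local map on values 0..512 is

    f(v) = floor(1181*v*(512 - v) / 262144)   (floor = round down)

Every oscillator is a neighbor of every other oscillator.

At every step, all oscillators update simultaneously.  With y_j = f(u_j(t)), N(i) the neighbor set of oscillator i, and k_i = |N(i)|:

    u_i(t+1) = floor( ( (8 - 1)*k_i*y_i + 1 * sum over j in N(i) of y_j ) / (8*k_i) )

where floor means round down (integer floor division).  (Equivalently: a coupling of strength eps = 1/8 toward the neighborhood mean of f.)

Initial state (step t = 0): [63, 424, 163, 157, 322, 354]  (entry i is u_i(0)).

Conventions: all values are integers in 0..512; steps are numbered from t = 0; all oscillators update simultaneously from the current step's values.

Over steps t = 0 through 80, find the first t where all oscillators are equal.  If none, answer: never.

Answer: 4
Key observation: Synchronization is absorbing here: once all oscillators are equal they stay equal, and step 4 is the first all-equal step.

Derivation:
t=0: [63, 424, 163, 157, 322, 354]  (not all equal)
t=1: [141, 176, 250, 246, 266, 246]  (not all equal)
t=2: [241, 268, 292, 291, 291, 291]  (not all equal)
t=3: [293, 293, 289, 289, 289, 289]  (not all equal)
t=4: [289, 289, 289, 289, 289, 289]  (all equal)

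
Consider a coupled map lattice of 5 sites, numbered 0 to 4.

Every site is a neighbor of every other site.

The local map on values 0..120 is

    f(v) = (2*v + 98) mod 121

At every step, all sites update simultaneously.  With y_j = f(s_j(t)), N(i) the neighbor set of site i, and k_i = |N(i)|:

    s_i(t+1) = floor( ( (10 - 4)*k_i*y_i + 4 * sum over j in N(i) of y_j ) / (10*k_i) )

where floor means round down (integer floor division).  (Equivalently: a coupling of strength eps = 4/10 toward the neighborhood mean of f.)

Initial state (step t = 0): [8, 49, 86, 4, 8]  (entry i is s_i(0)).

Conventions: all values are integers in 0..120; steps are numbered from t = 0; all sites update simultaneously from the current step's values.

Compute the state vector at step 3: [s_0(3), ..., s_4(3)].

Simulating step by step:
t=0: [8, 49, 86, 4, 8]
t=1: [100, 81, 57, 96, 100]
t=2: [54, 35, 72, 50, 54]
t=3: [71, 52, 29, 67, 71]

Answer: [71, 52, 29, 67, 71]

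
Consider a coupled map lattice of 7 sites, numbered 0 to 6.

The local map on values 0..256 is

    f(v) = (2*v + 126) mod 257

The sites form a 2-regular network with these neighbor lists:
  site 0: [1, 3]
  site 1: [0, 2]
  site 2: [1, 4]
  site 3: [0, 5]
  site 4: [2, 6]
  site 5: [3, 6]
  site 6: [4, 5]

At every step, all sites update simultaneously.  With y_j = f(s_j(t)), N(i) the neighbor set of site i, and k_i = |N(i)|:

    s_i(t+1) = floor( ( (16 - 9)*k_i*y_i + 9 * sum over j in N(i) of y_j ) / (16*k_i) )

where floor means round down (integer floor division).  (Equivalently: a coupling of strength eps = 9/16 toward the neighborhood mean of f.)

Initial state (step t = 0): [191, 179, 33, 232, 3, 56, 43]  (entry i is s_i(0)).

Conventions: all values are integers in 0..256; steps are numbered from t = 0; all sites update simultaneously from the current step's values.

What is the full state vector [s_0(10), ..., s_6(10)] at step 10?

Answer: [222, 151, 126, 228, 145, 183, 175]

Derivation:
t=0: [191, 179, 33, 232, 3, 56, 43]
t=1: [195, 223, 184, 170, 171, 185, 196]
t=2: [75, 92, 179, 159, 160, 164, 128]
t=3: [75, 92, 167, 142, 181, 173, 163]
t=4: [66, 85, 168, 132, 213, 191, 210]
t=5: [48, 75, 111, 129, 83, 156, 95]
t=6: [138, 96, 55, 168, 57, 131, 86]
t=7: [138, 133, 187, 167, 182, 126, 122]
t=8: [158, 168, 209, 163, 202, 141, 149]
t=9: [193, 150, 75, 179, 62, 167, 120]
t=10: [222, 151, 126, 228, 145, 183, 175]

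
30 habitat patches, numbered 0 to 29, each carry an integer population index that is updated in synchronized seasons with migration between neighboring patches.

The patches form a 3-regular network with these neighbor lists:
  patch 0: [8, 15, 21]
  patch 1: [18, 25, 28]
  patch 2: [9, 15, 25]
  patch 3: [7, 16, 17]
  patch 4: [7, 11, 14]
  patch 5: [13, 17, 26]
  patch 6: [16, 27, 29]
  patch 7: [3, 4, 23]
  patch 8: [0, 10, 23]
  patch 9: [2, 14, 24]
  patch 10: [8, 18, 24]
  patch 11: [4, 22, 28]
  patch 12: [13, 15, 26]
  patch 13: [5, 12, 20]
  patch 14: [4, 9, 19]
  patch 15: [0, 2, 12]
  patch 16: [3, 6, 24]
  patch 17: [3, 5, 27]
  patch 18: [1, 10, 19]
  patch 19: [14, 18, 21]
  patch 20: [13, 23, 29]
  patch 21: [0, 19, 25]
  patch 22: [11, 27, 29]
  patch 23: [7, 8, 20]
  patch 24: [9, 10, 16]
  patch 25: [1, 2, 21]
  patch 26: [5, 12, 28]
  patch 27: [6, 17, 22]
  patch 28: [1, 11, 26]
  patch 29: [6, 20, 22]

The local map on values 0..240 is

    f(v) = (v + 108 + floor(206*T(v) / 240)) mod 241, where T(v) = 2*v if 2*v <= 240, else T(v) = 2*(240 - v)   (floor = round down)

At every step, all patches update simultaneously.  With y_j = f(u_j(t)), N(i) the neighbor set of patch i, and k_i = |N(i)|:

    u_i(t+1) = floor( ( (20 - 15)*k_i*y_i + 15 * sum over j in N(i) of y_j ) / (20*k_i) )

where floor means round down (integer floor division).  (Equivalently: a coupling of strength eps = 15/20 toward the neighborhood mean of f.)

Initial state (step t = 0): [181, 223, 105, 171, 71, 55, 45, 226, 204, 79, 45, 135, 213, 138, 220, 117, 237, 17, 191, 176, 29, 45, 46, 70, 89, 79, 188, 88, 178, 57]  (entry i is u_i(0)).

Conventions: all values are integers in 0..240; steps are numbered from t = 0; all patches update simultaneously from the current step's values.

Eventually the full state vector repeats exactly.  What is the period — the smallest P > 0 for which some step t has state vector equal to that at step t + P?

Answer: 1
Key observation: The state at step 11, [162, 162, 162, 162, 162, 162, 162, 162, 162, 162, 162, 162, 162, 162, 162, 162, 162, 162, 162, 162, 162, 162, 162, 162, 162, 162, 162, 162, 162, 162], reappears at step 12 — and no state repeats earlier — so the cycle the system enters has period 1.

Derivation:
t=0: [181, 223, 105, 171, 71, 55, 45, 226, 204, 79, 45, 135, 213, 138, 220, 117, 237, 17, 191, 176, 29, 45, 46, 70, 89, 79, 188, 88, 178, 57]
t=1: [173, 123, 124, 134, 119, 123, 116, 97, 142, 115, 153, 156, 158, 127, 103, 152, 150, 108, 160, 161, 111, 153, 135, 123, 132, 145, 109, 180, 149, 167]
t=2: [167, 175, 178, 160, 158, 175, 165, 173, 172, 174, 173, 177, 171, 177, 169, 170, 179, 170, 171, 160, 176, 165, 164, 166, 175, 181, 172, 168, 173, 172]
t=3: [157, 153, 152, 156, 157, 154, 155, 161, 157, 153, 154, 158, 155, 153, 160, 155, 156, 158, 157, 159, 154, 158, 156, 155, 153, 153, 154, 159, 153, 157]
t=4: [166, 168, 168, 165, 164, 167, 166, 165, 166, 168, 167, 166, 167, 168, 166, 167, 167, 166, 167, 165, 167, 166, 165, 166, 168, 168, 168, 166, 167, 167]
t=5: [159, 158, 158, 159, 160, 158, 159, 160, 159, 158, 159, 160, 158, 158, 159, 159, 159, 159, 159, 159, 159, 159, 159, 159, 158, 158, 158, 160, 158, 159]
t=6: [165, 165, 165, 164, 164, 165, 164, 164, 165, 165, 165, 164, 165, 165, 164, 165, 165, 164, 165, 165, 165, 165, 164, 164, 165, 165, 165, 164, 164, 165]
t=7: [160, 160, 160, 160, 161, 160, 160, 161, 160, 160, 160, 161, 160, 160, 160, 160, 160, 160, 160, 160, 160, 160, 160, 160, 160, 160, 160, 161, 160, 160]
t=8: [164, 164, 164, 163, 163, 164, 163, 163, 164, 164, 164, 163, 164, 164, 163, 164, 164, 163, 164, 164, 164, 164, 163, 163, 164, 164, 164, 163, 163, 164]
t=9: [161, 161, 161, 161, 162, 161, 161, 162, 161, 161, 161, 162, 161, 161, 161, 161, 161, 161, 161, 161, 161, 161, 161, 161, 161, 161, 161, 162, 161, 161]
t=10: [163, 163, 163, 162, 162, 163, 162, 162, 163, 163, 163, 162, 163, 163, 162, 163, 163, 162, 163, 163, 163, 163, 162, 162, 163, 163, 163, 162, 162, 163]
t=11: [162, 162, 162, 162, 162, 162, 162, 162, 162, 162, 162, 162, 162, 162, 162, 162, 162, 162, 162, 162, 162, 162, 162, 162, 162, 162, 162, 162, 162, 162]
t=12: [162, 162, 162, 162, 162, 162, 162, 162, 162, 162, 162, 162, 162, 162, 162, 162, 162, 162, 162, 162, 162, 162, 162, 162, 162, 162, 162, 162, 162, 162]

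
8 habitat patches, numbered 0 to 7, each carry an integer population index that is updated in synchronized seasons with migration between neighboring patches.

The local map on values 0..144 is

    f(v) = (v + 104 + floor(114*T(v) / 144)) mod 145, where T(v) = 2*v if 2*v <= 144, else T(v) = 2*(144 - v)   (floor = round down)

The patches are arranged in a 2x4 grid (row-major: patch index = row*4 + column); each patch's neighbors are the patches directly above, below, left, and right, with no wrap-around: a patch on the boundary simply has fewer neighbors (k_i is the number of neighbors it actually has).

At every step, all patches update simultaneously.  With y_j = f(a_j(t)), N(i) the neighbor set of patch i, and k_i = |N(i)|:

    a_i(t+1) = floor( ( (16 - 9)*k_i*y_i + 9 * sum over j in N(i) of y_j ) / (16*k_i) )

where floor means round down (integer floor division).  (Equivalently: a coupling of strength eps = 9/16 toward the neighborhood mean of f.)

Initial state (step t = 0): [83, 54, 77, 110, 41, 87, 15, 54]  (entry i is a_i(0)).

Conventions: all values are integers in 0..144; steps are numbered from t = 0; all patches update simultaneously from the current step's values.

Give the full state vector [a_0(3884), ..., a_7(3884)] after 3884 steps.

Answer: [118, 118, 118, 118, 118, 118, 118, 118]
Key observation: The state at step 5, [118, 118, 118, 118, 118, 118, 118, 118], reappears at step 6: the system is in a cycle of period 1 from step 5 on.  Therefore the state at step 3884 equals the state at step 5 + ((3884 - 5) mod 1) = 5, which is [118, 118, 118, 118, 118, 118, 118, 118].

Derivation:
t=0: [83, 54, 77, 110, 41, 87, 15, 54]
t=1: [105, 120, 130, 120, 105, 116, 132, 117]
t=2: [122, 117, 113, 115, 123, 118, 113, 115]
t=3: [115, 118, 120, 119, 115, 118, 120, 119]
t=4: [118, 118, 117, 117, 118, 118, 117, 117]
t=5: [118, 118, 118, 118, 118, 118, 118, 118]
t=6: [118, 118, 118, 118, 118, 118, 118, 118]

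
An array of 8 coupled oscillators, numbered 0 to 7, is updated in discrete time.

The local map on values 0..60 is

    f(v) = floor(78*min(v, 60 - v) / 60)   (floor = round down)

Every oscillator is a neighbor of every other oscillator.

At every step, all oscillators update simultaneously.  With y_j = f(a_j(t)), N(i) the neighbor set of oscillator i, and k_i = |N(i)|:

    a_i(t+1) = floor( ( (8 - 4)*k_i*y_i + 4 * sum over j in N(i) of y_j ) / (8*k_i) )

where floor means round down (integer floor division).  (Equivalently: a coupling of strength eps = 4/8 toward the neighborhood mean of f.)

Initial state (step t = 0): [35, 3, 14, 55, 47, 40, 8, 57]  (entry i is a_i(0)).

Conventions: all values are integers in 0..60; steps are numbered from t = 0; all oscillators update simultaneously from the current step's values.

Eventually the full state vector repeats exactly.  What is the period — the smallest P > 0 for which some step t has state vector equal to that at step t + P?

Answer: 2
Key observation: The state at step 5, [35, 33, 34, 33, 34, 35, 34, 33], reappears at step 7 — and no state repeats earlier — so the cycle the system enters has period 2.

Derivation:
t=0: [35, 3, 14, 55, 47, 40, 8, 57]
t=1: [21, 9, 15, 10, 15, 19, 12, 9]
t=2: [21, 14, 18, 15, 18, 20, 16, 14]
t=3: [24, 20, 22, 20, 22, 23, 21, 20]
t=4: [29, 26, 27, 26, 27, 28, 27, 26]
t=5: [35, 33, 34, 33, 34, 35, 34, 33]
t=6: [32, 34, 33, 34, 33, 32, 33, 34]
t=7: [35, 33, 34, 33, 34, 35, 34, 33]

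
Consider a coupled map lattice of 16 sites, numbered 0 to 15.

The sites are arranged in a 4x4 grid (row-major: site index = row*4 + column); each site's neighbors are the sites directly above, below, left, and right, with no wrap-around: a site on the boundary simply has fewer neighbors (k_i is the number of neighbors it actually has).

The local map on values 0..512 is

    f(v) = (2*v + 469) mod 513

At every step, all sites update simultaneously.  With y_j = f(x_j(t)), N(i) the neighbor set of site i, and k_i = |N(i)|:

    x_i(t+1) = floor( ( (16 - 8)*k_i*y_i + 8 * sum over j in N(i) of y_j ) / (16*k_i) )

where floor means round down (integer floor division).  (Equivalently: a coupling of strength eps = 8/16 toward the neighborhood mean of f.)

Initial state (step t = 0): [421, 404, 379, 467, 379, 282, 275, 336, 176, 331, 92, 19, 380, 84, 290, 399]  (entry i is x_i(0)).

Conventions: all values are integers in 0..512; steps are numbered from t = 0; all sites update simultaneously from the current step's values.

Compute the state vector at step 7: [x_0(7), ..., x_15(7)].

Simulating step by step:
t=0: [421, 404, 379, 467, 379, 282, 275, 336, 176, 331, 92, 19, 380, 84, 290, 399]
t=1: [255, 207, 289, 267, 200, 136, 310, 289, 238, 124, 212, 336, 209, 117, 95, 253]
t=2: [414, 304, 164, 255, 365, 238, 112, 121, 371, 255, 256, 201, 342, 215, 245, 296]
t=3: [191, 190, 258, 353, 234, 324, 262, 266, 220, 416, 415, 295, 206, 366, 371, 218]
t=4: [359, 318, 396, 314, 349, 234, 405, 354, 375, 254, 258, 208, 326, 225, 232, 250]
t=5: [135, 176, 184, 132, 200, 329, 286, 191, 213, 418, 424, 365, 197, 366, 432, 426]
t=6: [279, 262, 252, 275, 296, 170, 139, 237, 355, 258, 242, 240, 314, 243, 280, 267]
t=7: [129, 366, 433, 475, 92, 300, 320, 411, 172, 402, 363, 444, 184, 312, 230, 354]

Answer: [129, 366, 433, 475, 92, 300, 320, 411, 172, 402, 363, 444, 184, 312, 230, 354]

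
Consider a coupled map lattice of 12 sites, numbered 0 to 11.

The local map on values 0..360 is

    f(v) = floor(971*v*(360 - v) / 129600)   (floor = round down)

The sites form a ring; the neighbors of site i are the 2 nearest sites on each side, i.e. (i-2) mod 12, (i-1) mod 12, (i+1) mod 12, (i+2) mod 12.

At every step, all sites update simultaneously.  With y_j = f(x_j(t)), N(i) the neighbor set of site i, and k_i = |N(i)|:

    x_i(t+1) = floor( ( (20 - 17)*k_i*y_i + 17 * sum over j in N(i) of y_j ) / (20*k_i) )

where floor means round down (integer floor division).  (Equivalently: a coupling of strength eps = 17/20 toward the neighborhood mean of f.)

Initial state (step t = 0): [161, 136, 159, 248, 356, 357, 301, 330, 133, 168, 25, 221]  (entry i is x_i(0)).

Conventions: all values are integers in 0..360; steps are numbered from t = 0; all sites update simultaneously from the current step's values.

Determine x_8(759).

Answer: x_8(759) = 226
Key observation: The state at step 8, [226, 226, 226, 226, 226, 226, 226, 226, 226, 226, 226, 226], reappears at step 9: the system is in a cycle of period 1 from step 8 on.  Therefore the state at step 759 equals the state at step 8 + ((759 - 8) mod 1) = 8, which is [226, 226, 226, 226, 226, 226, 226, 226, 226, 226, 226, 226].

Derivation:
t=0: [161, 136, 159, 248, 356, 357, 301, 330, 133, 168, 25, 221]
t=1: [197, 229, 181, 134, 126, 91, 87, 140, 142, 161, 208, 198]
t=2: [236, 235, 229, 218, 208, 208, 210, 211, 222, 235, 237, 235]
t=3: [220, 222, 226, 229, 232, 234, 234, 230, 227, 224, 221, 219]
t=4: [229, 227, 226, 224, 222, 222, 222, 223, 225, 227, 228, 229]
t=5: [225, 225, 226, 227, 228, 228, 228, 227, 227, 226, 225, 225]
t=6: [226, 226, 226, 225, 225, 225, 225, 225, 226, 226, 226, 226]
t=7: [226, 226, 226, 226, 226, 227, 226, 226, 226, 226, 226, 226]
t=8: [226, 226, 226, 226, 226, 226, 226, 226, 226, 226, 226, 226]
t=9: [226, 226, 226, 226, 226, 226, 226, 226, 226, 226, 226, 226]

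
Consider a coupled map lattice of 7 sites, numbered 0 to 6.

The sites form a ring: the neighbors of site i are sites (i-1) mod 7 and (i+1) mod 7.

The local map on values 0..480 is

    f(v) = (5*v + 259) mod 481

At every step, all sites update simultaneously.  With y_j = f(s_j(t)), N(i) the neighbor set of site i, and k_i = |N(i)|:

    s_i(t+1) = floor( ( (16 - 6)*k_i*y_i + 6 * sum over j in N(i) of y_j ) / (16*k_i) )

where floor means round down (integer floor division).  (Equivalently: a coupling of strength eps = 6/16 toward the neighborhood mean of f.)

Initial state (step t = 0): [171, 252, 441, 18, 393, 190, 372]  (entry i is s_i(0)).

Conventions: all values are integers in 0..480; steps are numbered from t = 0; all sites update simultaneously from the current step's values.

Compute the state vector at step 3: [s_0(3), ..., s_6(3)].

Simulating step by step:
t=0: [171, 252, 441, 18, 393, 190, 372]
t=1: [145, 87, 116, 285, 299, 247, 196]
t=2: [105, 204, 308, 276, 249, 142, 186]
t=3: [291, 321, 318, 200, 76, 58, 200]

Answer: [291, 321, 318, 200, 76, 58, 200]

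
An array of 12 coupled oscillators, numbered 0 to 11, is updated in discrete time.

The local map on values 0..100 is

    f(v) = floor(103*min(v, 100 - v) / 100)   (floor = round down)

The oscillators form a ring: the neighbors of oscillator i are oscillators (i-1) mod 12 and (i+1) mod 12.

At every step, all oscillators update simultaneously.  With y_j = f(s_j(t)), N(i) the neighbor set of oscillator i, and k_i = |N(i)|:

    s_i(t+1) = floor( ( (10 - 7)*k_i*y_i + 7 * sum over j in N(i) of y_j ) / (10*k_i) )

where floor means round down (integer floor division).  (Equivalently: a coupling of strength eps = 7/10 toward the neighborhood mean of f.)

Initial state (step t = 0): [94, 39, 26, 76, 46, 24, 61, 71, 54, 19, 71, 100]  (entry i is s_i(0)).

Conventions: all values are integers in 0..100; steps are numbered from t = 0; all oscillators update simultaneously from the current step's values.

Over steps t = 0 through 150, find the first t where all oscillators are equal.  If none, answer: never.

Simulating step by step:
t=0: [94, 39, 26, 76, 46, 24, 61, 71, 54, 19, 71, 100]  (not all equal)
t=1: [15, 23, 30, 32, 30, 37, 30, 39, 30, 32, 15, 12]  (not all equal)
t=2: [16, 22, 28, 30, 33, 32, 36, 33, 34, 25, 19, 14]  (not all equal)
t=3: [17, 22, 26, 30, 31, 34, 33, 35, 30, 26, 19, 16]  (not all equal)
t=4: [18, 21, 26, 28, 32, 32, 34, 32, 30, 24, 20, 17]  (not all equal)
t=5: [18, 21, 24, 28, 30, 33, 32, 32, 28, 24, 20, 18]  (not all equal)
t=6: [19, 21, 24, 27, 30, 31, 32, 30, 28, 24, 20, 18]  (not all equal)
t=7: [19, 21, 24, 27, 29, 31, 30, 30, 27, 24, 20, 19]  (not all equal)
t=8: [19, 21, 24, 26, 29, 29, 30, 28, 27, 23, 21, 19]  (not all equal)
t=9: [19, 21, 23, 26, 27, 29, 28, 28, 25, 23, 21, 19]  (not all equal)
t=10: [19, 21, 23, 25, 27, 27, 28, 26, 25, 23, 21, 19]  (not all equal)
t=11: [19, 21, 23, 25, 26, 27, 26, 26, 24, 23, 21, 19]  (not all equal)
t=12: [19, 21, 23, 24, 26, 26, 26, 25, 24, 22, 21, 19]  (not all equal)
t=13: [19, 21, 22, 24, 25, 26, 25, 25, 23, 22, 20, 19]  (not all equal)
t=14: [19, 20, 22, 23, 25, 25, 25, 24, 23, 21, 20, 19]  (not all equal)
t=15: [19, 20, 21, 23, 24, 25, 24, 24, 22, 21, 20, 19]  (not all equal)
t=16: [19, 20, 21, 22, 24, 24, 24, 23, 22, 21, 20, 19]  (not all equal)
t=17: [19, 20, 21, 22, 23, 24, 23, 23, 22, 21, 20, 19]  (not all equal)
t=18: [19, 20, 21, 22, 23, 23, 23, 22, 22, 21, 20, 19]  (not all equal)
t=19: [19, 20, 21, 22, 22, 23, 22, 22, 21, 21, 20, 19]  (not all equal)
t=20: [19, 20, 21, 21, 22, 22, 22, 21, 21, 20, 20, 19]  (not all equal)
t=21: [19, 20, 20, 21, 21, 22, 21, 21, 20, 20, 19, 19]  (not all equal)
t=22: [19, 19, 20, 20, 21, 21, 21, 20, 20, 19, 19, 19]  (not all equal)
t=23: [19, 19, 19, 20, 20, 21, 20, 20, 19, 19, 19, 19]  (not all equal)
t=24: [19, 19, 19, 19, 20, 20, 20, 19, 19, 19, 19, 19]  (not all equal)
t=25: [19, 19, 19, 19, 19, 20, 19, 19, 19, 19, 19, 19]  (not all equal)
t=26: [19, 19, 19, 19, 19, 19, 19, 19, 19, 19, 19, 19]  (all equal)

Answer: 26
Key observation: Synchronization is absorbing here: once all oscillators are equal they stay equal, and step 26 is the first all-equal step.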